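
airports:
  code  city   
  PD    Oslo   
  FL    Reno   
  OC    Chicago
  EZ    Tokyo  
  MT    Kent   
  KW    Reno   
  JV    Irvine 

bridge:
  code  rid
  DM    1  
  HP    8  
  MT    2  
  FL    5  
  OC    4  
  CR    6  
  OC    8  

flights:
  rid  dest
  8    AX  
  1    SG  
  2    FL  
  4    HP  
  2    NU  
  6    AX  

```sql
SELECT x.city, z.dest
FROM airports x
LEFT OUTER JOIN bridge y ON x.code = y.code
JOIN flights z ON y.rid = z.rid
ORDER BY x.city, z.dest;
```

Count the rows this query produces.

4

Evaluate left to right. First `airports x LEFT JOIN bridge y` on code: 8 row(s).
Then INNER JOIN `flights z` on rid: keep only rows whose y.rid appears in z.
Result: 4 row(s).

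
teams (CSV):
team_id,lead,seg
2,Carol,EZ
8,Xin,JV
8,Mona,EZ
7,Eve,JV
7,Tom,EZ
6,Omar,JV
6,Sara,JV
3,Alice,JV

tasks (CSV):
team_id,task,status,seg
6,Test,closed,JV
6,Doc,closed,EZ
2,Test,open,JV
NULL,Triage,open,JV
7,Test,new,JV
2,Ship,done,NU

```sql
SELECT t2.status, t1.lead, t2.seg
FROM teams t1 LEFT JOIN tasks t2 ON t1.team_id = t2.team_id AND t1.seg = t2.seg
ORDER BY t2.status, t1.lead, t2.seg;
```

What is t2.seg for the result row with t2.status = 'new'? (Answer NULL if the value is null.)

LEFT JOIN keeps every row from `teams`; unmatched rows get NULL for `tasks`'s columns.
Matching on t1.team_id = t2.team_id AND t1.seg = t2.seg. A NULL in a compared column never satisfies the condition.
- t1[0] team_id=2, seg=EZ → no match; kept with NULLs on the t2 side.
- t1[1] team_id=8, seg=JV → no match; kept with NULLs on the t2 side.
- t1[2] team_id=8, seg=EZ → no match; kept with NULLs on the t2 side.
- t1[3] team_id=7, seg=JV → 1 match(es) in t2 → 1 row(s).
- t1[4] team_id=7, seg=EZ → no match; kept with NULLs on the t2 side.
- t1[5] team_id=6, seg=JV → 1 match(es) in t2 → 1 row(s).
- t1[6] team_id=6, seg=JV → 1 match(es) in t2 → 1 row(s).
- t1[7] team_id=3, seg=JV → no match; kept with NULLs on the t2 side.

JV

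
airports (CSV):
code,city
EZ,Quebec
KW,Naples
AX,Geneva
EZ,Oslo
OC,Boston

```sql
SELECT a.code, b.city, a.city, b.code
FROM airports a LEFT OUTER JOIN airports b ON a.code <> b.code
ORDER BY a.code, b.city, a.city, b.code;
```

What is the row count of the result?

18

LEFT JOIN keeps every row from `airports a`; unmatched rows get NULL for `airports b`'s columns.
Matching on a.code <> b.code.
Matched pairs: 18; unmatched a rows kept: 0.
Total: 18 rows.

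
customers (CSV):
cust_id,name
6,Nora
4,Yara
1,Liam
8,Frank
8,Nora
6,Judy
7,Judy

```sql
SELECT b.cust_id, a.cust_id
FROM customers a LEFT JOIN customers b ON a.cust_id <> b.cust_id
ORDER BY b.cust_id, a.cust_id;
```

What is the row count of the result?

LEFT JOIN keeps every row from `customers a`; unmatched rows get NULL for `customers b`'s columns.
Matching on a.cust_id <> b.cust_id.
- a row (cust_id=6): matches 5 b row(s) → 5 output row(s).
- a row (cust_id=4): matches 6 b row(s) → 6 output row(s).
- a row (cust_id=1): matches 6 b row(s) → 6 output row(s).
- a row (cust_id=8): matches 5 b row(s) → 5 output row(s).
- a row (cust_id=8): matches 5 b row(s) → 5 output row(s).
- a row (cust_id=6): matches 5 b row(s) → 5 output row(s).
- a row (cust_id=7): matches 6 b row(s) → 6 output row(s).
Total: 38 rows.

38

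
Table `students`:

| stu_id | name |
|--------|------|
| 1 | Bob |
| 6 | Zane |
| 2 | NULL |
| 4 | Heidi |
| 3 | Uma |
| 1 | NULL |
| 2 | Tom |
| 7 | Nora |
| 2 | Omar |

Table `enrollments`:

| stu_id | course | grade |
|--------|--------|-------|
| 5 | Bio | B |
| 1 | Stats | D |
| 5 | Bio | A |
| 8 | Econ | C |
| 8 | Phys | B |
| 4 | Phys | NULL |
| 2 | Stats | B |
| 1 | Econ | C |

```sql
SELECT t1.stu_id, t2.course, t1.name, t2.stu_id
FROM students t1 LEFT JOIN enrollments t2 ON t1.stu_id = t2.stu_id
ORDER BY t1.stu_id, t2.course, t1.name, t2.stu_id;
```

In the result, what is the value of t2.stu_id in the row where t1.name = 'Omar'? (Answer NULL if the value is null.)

LEFT JOIN keeps every row from `students`; unmatched rows get NULL for `enrollments`'s columns.
Matching on t1.stu_id = t2.stu_id.
- t1 (stu_id=1) pairs with 2 row(s) of t2.
- t1 (stu_id=6) has no partner → padded with NULL.
- t1 (stu_id=2) pairs with 1 row(s) of t2.
- t1 (stu_id=4) pairs with 1 row(s) of t2.
- t1 (stu_id=3) has no partner → padded with NULL.
- t1 (stu_id=1) pairs with 2 row(s) of t2.
- t1 (stu_id=2) pairs with 1 row(s) of t2.
- t1 (stu_id=7) has no partner → padded with NULL.
- t1 (stu_id=2) pairs with 1 row(s) of t2.

2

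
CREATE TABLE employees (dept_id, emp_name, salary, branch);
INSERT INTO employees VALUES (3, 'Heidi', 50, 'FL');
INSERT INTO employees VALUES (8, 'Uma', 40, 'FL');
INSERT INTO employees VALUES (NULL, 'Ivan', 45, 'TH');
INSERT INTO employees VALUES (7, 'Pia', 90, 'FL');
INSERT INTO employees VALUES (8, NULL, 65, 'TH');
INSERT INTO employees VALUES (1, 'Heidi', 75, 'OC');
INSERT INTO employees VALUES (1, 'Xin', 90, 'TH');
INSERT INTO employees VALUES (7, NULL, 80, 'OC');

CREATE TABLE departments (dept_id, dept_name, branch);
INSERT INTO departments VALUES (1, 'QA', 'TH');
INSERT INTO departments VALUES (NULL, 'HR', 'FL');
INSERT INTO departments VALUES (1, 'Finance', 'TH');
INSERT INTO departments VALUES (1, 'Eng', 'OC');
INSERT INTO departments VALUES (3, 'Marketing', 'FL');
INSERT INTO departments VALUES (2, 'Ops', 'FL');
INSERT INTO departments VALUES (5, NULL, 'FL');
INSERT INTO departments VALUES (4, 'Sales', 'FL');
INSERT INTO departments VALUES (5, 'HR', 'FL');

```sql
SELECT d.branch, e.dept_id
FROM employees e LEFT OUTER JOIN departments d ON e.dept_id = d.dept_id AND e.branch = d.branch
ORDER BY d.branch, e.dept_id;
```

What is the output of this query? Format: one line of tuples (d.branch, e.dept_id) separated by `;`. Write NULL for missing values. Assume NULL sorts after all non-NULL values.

(FL, 3); (OC, 1); (TH, 1); (TH, 1); (NULL, 7); (NULL, 7); (NULL, 8); (NULL, 8); (NULL, NULL)

LEFT JOIN keeps every row from `employees`; unmatched rows get NULL for `departments`'s columns.
Matching on e.dept_id = d.dept_id AND e.branch = d.branch. A NULL in a compared column never satisfies the condition.
- e row (dept_id=3, branch=FL): matches 1 d row(s) → 1 output row(s).
- e row (dept_id=8, branch=FL): no match → kept, d columns NULL.
- e row (dept_id=NULL, branch=TH): no match → kept, d columns NULL.
- e row (dept_id=7, branch=FL): no match → kept, d columns NULL.
- e row (dept_id=8, branch=TH): no match → kept, d columns NULL.
- e row (dept_id=1, branch=OC): matches 1 d row(s) → 1 output row(s).
- e row (dept_id=1, branch=TH): matches 2 d row(s) → 2 output row(s).
- e row (dept_id=7, branch=OC): no match → kept, d columns NULL.
After projecting and ordering:
d.branch | e.dept_id
FL | 3
OC | 1
TH | 1
TH | 1
NULL | 7
NULL | 7
NULL | 8
NULL | 8
NULL | NULL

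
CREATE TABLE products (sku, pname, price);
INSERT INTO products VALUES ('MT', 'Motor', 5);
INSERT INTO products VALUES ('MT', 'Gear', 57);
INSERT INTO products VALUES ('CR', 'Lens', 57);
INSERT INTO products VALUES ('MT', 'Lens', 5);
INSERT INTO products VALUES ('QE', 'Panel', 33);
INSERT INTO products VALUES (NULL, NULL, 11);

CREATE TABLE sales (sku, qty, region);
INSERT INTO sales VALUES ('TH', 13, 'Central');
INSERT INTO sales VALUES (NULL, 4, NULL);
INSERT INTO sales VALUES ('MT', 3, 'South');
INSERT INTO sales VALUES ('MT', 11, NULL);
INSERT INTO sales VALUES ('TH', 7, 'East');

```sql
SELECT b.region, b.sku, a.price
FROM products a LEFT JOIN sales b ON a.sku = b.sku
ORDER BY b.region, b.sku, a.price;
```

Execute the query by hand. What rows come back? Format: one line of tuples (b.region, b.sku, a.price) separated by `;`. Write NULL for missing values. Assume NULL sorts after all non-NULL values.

LEFT JOIN keeps every row from `products`; unmatched rows get NULL for `sales`'s columns.
Matching on a.sku = b.sku. A NULL in a compared column never satisfies the condition.
- a (sku=MT) pairs with 2 row(s) of b.
- a (sku=MT) pairs with 2 row(s) of b.
- a (sku=CR) has no partner → padded with NULL.
- a (sku=MT) pairs with 2 row(s) of b.
- a (sku=QE) has no partner → padded with NULL.
- a (sku=NULL) has no partner → padded with NULL.
After projecting and ordering:
b.region | b.sku | a.price
South | MT | 5
South | MT | 5
South | MT | 57
NULL | MT | 5
NULL | MT | 5
NULL | MT | 57
NULL | NULL | 11
NULL | NULL | 33
NULL | NULL | 57

(South, MT, 5); (South, MT, 5); (South, MT, 57); (NULL, MT, 5); (NULL, MT, 5); (NULL, MT, 57); (NULL, NULL, 11); (NULL, NULL, 33); (NULL, NULL, 57)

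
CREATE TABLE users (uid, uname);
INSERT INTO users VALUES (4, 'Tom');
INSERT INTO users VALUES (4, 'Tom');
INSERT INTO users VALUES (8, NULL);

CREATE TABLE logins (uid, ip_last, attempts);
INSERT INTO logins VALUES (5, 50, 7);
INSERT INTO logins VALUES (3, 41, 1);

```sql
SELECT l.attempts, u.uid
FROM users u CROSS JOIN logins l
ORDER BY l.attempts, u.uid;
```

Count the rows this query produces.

CROSS JOIN pairs every row of `users` with every row of `logins`: 3 × 2 = 6 rows.

6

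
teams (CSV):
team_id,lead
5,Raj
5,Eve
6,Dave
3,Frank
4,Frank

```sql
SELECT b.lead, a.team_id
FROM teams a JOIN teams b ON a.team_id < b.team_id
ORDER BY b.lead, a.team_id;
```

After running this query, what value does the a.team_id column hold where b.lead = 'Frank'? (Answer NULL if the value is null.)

3

INNER JOIN keeps only pairs where the ON condition holds.
Matching on a.team_id < b.team_id.
Matched pairs: 9.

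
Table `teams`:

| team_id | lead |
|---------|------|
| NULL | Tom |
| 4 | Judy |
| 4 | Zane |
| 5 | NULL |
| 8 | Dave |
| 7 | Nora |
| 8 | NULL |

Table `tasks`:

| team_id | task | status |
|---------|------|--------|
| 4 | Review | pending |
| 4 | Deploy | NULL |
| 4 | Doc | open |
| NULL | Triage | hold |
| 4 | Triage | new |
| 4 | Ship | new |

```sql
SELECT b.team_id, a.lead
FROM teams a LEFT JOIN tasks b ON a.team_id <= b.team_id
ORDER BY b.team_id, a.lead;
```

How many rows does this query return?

15

LEFT JOIN keeps every row from `teams`; unmatched rows get NULL for `tasks`'s columns.
Matching on a.team_id <= b.team_id. A NULL in a compared column never satisfies the condition.
- a row (team_id=NULL): no match → kept, b columns NULL.
- a row (team_id=4): matches 5 b row(s) → 5 output row(s).
- a row (team_id=4): matches 5 b row(s) → 5 output row(s).
- a row (team_id=5): no match → kept, b columns NULL.
- a row (team_id=8): no match → kept, b columns NULL.
- a row (team_id=7): no match → kept, b columns NULL.
- a row (team_id=8): no match → kept, b columns NULL.
Total: 10 matched + 5 padded = 15 rows.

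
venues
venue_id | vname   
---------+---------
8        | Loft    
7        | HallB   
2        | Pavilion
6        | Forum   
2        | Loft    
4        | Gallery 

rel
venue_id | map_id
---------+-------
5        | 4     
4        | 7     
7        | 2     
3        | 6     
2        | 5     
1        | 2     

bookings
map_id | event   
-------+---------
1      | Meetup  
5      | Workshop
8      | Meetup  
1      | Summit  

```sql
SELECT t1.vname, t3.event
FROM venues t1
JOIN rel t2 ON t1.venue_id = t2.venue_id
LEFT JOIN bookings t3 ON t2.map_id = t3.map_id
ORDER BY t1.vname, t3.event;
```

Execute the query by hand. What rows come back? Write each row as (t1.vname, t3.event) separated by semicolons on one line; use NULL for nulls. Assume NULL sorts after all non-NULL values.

(Gallery, NULL); (HallB, NULL); (Loft, Workshop); (Pavilion, Workshop)

Step 1 — t1 INNER JOIN t2 on venue_id → 4 row(s).
Then LEFT JOIN `bookings t3` on map_id: each of those 4 rows is kept; rows whose t2.map_id has no match in t3 get NULL for t3's columns.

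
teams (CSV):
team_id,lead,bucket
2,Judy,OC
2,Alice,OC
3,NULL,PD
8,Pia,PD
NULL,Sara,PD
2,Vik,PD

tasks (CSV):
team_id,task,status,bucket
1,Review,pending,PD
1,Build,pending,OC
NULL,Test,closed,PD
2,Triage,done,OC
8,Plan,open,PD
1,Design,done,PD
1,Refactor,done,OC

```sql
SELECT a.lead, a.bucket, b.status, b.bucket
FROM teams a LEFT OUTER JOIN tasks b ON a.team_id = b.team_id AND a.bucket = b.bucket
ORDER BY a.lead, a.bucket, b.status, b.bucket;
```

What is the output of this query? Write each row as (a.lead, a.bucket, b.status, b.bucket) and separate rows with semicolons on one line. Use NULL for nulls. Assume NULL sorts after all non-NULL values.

(Alice, OC, done, OC); (Judy, OC, done, OC); (Pia, PD, open, PD); (Sara, PD, NULL, NULL); (Vik, PD, NULL, NULL); (NULL, PD, NULL, NULL)

LEFT JOIN keeps every row from `teams`; unmatched rows get NULL for `tasks`'s columns.
Matching on a.team_id = b.team_id AND a.bucket = b.bucket. A NULL in a compared column never satisfies the condition.
- a[0] team_id=2, bucket=OC → 1 match(es) in b → 1 row(s).
- a[1] team_id=2, bucket=OC → 1 match(es) in b → 1 row(s).
- a[2] team_id=3, bucket=PD → no match; kept with NULLs on the b side.
- a[3] team_id=8, bucket=PD → 1 match(es) in b → 1 row(s).
- a[4] team_id=NULL, bucket=PD → no match; kept with NULLs on the b side.
- a[5] team_id=2, bucket=PD → no match; kept with NULLs on the b side.
After projecting and ordering:
a.lead | a.bucket | b.status | b.bucket
Alice | OC | done | OC
Judy | OC | done | OC
Pia | PD | open | PD
Sara | PD | NULL | NULL
Vik | PD | NULL | NULL
NULL | PD | NULL | NULL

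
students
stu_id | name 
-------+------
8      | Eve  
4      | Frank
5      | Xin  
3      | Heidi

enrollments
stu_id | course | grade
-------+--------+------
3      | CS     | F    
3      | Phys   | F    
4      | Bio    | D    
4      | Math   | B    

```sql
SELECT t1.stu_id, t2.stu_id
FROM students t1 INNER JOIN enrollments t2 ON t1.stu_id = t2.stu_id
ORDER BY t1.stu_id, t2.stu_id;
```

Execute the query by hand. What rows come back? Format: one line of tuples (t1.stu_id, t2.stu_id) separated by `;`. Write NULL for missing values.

(3, 3); (3, 3); (4, 4); (4, 4)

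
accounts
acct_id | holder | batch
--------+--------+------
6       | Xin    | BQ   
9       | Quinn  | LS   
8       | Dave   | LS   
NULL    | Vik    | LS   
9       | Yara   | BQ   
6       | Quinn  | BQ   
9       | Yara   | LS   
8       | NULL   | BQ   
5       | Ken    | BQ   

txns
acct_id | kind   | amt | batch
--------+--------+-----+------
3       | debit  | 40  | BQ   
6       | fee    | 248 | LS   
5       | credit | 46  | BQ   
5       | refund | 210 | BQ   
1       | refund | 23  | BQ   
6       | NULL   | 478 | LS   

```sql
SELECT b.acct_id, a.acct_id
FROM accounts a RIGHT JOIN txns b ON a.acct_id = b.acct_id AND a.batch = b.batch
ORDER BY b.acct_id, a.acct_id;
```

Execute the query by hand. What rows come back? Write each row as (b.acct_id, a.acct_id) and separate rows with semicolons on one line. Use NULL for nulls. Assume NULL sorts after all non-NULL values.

RIGHT JOIN keeps every row from `txns`; unmatched rows get NULL for `accounts`'s columns.
Matching on a.acct_id = b.acct_id AND a.batch = b.batch. A NULL in a compared column never satisfies the condition.
Matched pairs: 2; unmatched b rows kept: 4.

(1, NULL); (3, NULL); (5, 5); (5, 5); (6, NULL); (6, NULL)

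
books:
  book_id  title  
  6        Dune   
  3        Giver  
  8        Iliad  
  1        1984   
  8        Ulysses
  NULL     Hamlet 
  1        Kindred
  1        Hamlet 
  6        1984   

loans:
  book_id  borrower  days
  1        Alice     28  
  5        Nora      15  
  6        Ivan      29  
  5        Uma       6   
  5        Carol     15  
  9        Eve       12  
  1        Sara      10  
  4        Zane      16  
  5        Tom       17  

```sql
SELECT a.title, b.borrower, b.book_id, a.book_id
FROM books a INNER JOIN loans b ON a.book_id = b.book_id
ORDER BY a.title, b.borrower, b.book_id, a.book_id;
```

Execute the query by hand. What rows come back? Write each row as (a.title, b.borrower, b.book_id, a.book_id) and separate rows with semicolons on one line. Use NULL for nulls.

(1984, Alice, 1, 1); (1984, Ivan, 6, 6); (1984, Sara, 1, 1); (Dune, Ivan, 6, 6); (Hamlet, Alice, 1, 1); (Hamlet, Sara, 1, 1); (Kindred, Alice, 1, 1); (Kindred, Sara, 1, 1)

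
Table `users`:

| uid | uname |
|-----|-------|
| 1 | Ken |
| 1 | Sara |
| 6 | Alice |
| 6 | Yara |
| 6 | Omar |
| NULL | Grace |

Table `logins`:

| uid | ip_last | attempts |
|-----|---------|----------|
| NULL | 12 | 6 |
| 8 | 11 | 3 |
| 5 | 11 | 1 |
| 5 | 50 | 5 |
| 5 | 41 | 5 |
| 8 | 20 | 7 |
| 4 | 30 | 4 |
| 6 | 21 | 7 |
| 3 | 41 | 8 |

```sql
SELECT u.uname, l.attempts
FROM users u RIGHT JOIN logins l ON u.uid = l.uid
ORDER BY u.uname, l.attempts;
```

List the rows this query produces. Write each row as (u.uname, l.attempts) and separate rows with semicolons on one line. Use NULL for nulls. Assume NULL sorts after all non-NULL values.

RIGHT JOIN keeps every row from `logins`; unmatched rows get NULL for `users`'s columns.
Matching on u.uid = l.uid. A NULL in a compared column never satisfies the condition.
Matched pairs: 3; unmatched l rows kept: 8.

(Alice, 7); (Omar, 7); (Yara, 7); (NULL, 1); (NULL, 3); (NULL, 4); (NULL, 5); (NULL, 5); (NULL, 6); (NULL, 7); (NULL, 8)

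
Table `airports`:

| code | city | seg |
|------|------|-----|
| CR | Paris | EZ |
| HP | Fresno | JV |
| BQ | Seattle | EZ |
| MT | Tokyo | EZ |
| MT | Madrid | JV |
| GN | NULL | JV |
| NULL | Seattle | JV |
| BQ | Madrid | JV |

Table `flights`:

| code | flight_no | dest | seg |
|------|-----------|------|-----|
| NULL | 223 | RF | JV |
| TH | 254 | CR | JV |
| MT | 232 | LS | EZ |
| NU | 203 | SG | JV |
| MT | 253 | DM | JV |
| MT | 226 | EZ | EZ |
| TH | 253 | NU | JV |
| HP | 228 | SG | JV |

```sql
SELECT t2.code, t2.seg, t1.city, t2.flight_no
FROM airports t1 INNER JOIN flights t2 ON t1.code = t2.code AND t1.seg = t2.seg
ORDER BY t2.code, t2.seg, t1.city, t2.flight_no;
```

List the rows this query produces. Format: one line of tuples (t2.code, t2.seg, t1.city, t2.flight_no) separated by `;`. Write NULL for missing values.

(HP, JV, Fresno, 228); (MT, EZ, Tokyo, 226); (MT, EZ, Tokyo, 232); (MT, JV, Madrid, 253)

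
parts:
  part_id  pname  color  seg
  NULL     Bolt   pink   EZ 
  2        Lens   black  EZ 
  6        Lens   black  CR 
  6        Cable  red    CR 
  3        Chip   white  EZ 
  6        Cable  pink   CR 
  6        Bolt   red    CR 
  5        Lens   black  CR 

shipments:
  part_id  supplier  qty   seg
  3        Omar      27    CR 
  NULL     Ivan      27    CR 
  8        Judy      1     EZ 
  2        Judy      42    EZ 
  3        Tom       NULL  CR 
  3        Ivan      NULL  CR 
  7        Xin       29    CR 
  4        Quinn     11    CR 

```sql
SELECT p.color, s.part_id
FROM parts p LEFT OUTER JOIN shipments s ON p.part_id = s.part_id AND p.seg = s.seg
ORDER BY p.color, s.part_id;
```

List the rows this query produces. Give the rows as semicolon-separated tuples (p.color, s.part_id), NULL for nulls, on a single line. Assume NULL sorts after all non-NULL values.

(black, 2); (black, NULL); (black, NULL); (pink, NULL); (pink, NULL); (red, NULL); (red, NULL); (white, NULL)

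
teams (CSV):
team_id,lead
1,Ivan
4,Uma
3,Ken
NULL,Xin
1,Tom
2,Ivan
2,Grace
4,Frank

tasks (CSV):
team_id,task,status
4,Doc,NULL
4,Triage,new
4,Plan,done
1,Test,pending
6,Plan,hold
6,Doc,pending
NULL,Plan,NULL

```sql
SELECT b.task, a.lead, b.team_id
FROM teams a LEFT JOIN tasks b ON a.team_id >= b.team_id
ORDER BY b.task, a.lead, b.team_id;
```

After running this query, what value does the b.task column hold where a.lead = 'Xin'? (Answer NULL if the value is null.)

LEFT JOIN keeps every row from `teams`; unmatched rows get NULL for `tasks`'s columns.
Matching on a.team_id >= b.team_id. A NULL in a compared column never satisfies the condition.
- a row (team_id=1): matches 1 b row(s) → 1 output row(s).
- a row (team_id=4): matches 4 b row(s) → 4 output row(s).
- a row (team_id=3): matches 1 b row(s) → 1 output row(s).
- a row (team_id=NULL): no match → kept, b columns NULL.
- a row (team_id=1): matches 1 b row(s) → 1 output row(s).
- a row (team_id=2): matches 1 b row(s) → 1 output row(s).
- a row (team_id=2): matches 1 b row(s) → 1 output row(s).
- a row (team_id=4): matches 4 b row(s) → 4 output row(s).

NULL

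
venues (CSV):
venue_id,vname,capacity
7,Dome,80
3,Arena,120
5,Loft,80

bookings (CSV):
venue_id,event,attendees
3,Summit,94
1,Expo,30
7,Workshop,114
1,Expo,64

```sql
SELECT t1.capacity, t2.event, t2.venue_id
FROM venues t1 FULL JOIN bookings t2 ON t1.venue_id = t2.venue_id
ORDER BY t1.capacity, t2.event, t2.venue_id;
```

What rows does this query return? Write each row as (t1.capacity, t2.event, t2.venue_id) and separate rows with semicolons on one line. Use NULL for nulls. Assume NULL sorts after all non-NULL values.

(80, Workshop, 7); (80, NULL, NULL); (120, Summit, 3); (NULL, Expo, 1); (NULL, Expo, 1)

FULL OUTER JOIN keeps every row from both sides; unmatched rows get NULL for the other side's columns.
Matching on t1.venue_id = t2.venue_id.
- venue_id=7: 1 matching t2 row(s), so 1 row(s) emitted.
- venue_id=3: 1 matching t2 row(s), so 1 row(s) emitted.
- venue_id=5: no t2 row matches, row kept with t2 columns NULL.
- plus 2 unmatched t2 row(s), each kept with NULL t1 columns.
After projecting and ordering:
t1.capacity | t2.event | t2.venue_id
80 | Workshop | 7
80 | NULL | NULL
120 | Summit | 3
NULL | Expo | 1
NULL | Expo | 1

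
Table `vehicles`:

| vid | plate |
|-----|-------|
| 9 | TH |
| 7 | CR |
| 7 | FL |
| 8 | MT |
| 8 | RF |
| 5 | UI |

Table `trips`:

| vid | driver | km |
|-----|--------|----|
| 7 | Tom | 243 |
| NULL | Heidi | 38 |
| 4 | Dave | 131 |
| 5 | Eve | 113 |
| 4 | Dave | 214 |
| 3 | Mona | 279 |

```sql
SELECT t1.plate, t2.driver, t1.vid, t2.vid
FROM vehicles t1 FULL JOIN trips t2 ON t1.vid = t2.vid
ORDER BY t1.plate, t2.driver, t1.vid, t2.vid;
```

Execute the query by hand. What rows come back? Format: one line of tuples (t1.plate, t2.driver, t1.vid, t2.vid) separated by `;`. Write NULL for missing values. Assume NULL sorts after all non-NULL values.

(CR, Tom, 7, 7); (FL, Tom, 7, 7); (MT, NULL, 8, NULL); (RF, NULL, 8, NULL); (TH, NULL, 9, NULL); (UI, Eve, 5, 5); (NULL, Dave, NULL, 4); (NULL, Dave, NULL, 4); (NULL, Heidi, NULL, NULL); (NULL, Mona, NULL, 3)

FULL OUTER JOIN keeps every row from both sides; unmatched rows get NULL for the other side's columns.
Matching on t1.vid = t2.vid. A NULL in a compared column never satisfies the condition.
- t1[0] vid=9 → no match; kept with NULLs on the t2 side.
- t1[1] vid=7 → 1 match(es) in t2 → 1 row(s).
- t1[2] vid=7 → 1 match(es) in t2 → 1 row(s).
- t1[3] vid=8 → no match; kept with NULLs on the t2 side.
- t1[4] vid=8 → no match; kept with NULLs on the t2 side.
- t1[5] vid=5 → 1 match(es) in t2 → 1 row(s).
- 4 t2 row(s) had no t1 match → kept, t1 columns NULL.
After projecting and ordering:
t1.plate | t2.driver | t1.vid | t2.vid
CR | Tom | 7 | 7
FL | Tom | 7 | 7
MT | NULL | 8 | NULL
RF | NULL | 8 | NULL
TH | NULL | 9 | NULL
UI | Eve | 5 | 5
NULL | Dave | NULL | 4
NULL | Dave | NULL | 4
NULL | Heidi | NULL | NULL
NULL | Mona | NULL | 3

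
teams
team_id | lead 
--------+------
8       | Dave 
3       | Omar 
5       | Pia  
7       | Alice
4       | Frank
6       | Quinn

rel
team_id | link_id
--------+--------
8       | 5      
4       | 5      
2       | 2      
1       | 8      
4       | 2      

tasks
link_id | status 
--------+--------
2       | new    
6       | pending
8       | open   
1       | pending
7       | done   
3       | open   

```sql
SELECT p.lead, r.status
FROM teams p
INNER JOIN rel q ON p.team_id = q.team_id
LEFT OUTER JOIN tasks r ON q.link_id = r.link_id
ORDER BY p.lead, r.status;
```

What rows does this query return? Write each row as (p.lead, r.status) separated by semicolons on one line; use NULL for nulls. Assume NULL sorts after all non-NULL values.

Step 1 — p INNER JOIN q on team_id → 3 row(s).
Then LEFT JOIN `tasks r` on link_id: each of those 3 rows is kept; rows whose q.link_id has no match in r get NULL for r's columns.

(Dave, NULL); (Frank, new); (Frank, NULL)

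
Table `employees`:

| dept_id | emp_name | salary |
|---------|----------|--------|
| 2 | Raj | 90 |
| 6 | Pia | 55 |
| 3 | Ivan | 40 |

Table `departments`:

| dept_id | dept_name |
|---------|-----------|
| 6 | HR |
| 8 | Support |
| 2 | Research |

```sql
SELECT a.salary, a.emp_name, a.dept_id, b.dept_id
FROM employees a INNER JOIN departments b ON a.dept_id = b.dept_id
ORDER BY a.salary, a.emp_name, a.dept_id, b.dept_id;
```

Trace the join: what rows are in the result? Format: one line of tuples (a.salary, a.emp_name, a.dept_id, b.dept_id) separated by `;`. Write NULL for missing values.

(55, Pia, 6, 6); (90, Raj, 2, 2)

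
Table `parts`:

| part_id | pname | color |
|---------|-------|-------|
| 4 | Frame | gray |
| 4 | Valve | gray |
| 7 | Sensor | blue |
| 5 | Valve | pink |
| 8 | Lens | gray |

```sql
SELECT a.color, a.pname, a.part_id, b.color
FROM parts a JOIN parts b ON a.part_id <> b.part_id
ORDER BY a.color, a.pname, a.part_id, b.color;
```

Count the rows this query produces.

INNER JOIN keeps only pairs where the ON condition holds.
Matching on a.part_id <> b.part_id.
Matched pairs: 18.
Total: 18 rows.

18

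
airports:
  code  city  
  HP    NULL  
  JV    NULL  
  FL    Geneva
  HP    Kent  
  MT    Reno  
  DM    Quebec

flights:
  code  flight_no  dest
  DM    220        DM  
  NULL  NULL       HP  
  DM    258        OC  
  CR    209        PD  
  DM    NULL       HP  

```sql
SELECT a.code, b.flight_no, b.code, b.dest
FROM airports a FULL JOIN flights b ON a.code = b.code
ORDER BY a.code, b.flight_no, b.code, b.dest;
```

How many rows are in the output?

FULL OUTER JOIN keeps every row from both sides; unmatched rows get NULL for the other side's columns.
Matching on a.code = b.code. A NULL in a compared column never satisfies the condition.
Matched pairs: 3; unmatched a rows kept: 5; unmatched b rows kept: 2.
Total: 3 matched + 7 padded = 10 rows.

10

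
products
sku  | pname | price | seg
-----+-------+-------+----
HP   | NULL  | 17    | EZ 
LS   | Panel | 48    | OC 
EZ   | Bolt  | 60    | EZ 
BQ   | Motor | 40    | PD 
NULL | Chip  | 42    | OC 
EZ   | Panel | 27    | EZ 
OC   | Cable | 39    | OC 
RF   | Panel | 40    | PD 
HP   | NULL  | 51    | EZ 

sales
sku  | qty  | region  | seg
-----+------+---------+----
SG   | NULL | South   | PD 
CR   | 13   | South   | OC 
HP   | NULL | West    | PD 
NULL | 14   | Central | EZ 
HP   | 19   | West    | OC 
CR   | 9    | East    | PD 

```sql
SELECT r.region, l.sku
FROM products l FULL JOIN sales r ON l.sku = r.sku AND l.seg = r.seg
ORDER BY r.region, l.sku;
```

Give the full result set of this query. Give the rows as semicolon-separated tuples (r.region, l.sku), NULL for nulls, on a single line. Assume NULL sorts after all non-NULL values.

(Central, NULL); (East, NULL); (South, NULL); (South, NULL); (West, NULL); (West, NULL); (NULL, BQ); (NULL, EZ); (NULL, EZ); (NULL, HP); (NULL, HP); (NULL, LS); (NULL, OC); (NULL, RF); (NULL, NULL)

FULL OUTER JOIN keeps every row from both sides; unmatched rows get NULL for the other side's columns.
Matching on l.sku = r.sku AND l.seg = r.seg. A NULL in a compared column never satisfies the condition.
Matched pairs: 0; unmatched l rows kept: 9; unmatched r rows kept: 6.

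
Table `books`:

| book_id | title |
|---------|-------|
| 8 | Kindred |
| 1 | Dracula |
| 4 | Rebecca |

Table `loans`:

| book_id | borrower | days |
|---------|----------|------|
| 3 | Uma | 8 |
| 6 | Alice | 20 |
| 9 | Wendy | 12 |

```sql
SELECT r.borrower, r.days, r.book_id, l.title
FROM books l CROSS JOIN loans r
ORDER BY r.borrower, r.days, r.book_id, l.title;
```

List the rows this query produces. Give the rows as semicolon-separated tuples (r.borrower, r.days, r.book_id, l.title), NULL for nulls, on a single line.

CROSS JOIN pairs every row of `books` with every row of `loans`: 3 × 3 = 9 rows.
After projecting and ordering:
r.borrower | r.days | r.book_id | l.title
Alice | 20 | 6 | Dracula
Alice | 20 | 6 | Kindred
Alice | 20 | 6 | Rebecca
Uma | 8 | 3 | Dracula
Uma | 8 | 3 | Kindred
Uma | 8 | 3 | Rebecca
Wendy | 12 | 9 | Dracula
Wendy | 12 | 9 | Kindred
Wendy | 12 | 9 | Rebecca

(Alice, 20, 6, Dracula); (Alice, 20, 6, Kindred); (Alice, 20, 6, Rebecca); (Uma, 8, 3, Dracula); (Uma, 8, 3, Kindred); (Uma, 8, 3, Rebecca); (Wendy, 12, 9, Dracula); (Wendy, 12, 9, Kindred); (Wendy, 12, 9, Rebecca)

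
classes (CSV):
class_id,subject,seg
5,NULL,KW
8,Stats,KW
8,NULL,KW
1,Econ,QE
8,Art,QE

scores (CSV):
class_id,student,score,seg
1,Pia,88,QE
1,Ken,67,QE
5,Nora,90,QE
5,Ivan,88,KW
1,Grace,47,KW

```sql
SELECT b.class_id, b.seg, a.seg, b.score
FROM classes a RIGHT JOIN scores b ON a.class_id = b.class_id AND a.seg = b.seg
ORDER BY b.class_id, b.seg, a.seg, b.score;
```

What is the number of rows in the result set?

RIGHT JOIN keeps every row from `scores`; unmatched rows get NULL for `classes`'s columns.
Matching on a.class_id = b.class_id AND a.seg = b.seg.
Matched pairs: 3; unmatched b rows kept: 2.
Total: 3 matched + 2 padded = 5 rows.

5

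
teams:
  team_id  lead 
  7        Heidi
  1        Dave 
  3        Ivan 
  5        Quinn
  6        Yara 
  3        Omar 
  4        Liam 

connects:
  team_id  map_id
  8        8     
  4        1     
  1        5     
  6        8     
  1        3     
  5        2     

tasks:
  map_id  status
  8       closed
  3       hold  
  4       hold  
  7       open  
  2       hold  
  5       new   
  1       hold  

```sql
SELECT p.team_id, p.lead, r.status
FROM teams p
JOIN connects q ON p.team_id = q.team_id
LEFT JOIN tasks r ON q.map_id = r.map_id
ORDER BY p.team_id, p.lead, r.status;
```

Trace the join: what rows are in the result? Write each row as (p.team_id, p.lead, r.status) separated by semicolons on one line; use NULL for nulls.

(1, Dave, hold); (1, Dave, new); (4, Liam, hold); (5, Quinn, hold); (6, Yara, closed)

Joins associate left-to-right: teams INNER JOIN connects on team_id gives 5 intermediate row(s).
Then LEFT JOIN `tasks r` on map_id: each of those 5 rows is kept; rows whose q.map_id has no match in r get NULL for r's columns.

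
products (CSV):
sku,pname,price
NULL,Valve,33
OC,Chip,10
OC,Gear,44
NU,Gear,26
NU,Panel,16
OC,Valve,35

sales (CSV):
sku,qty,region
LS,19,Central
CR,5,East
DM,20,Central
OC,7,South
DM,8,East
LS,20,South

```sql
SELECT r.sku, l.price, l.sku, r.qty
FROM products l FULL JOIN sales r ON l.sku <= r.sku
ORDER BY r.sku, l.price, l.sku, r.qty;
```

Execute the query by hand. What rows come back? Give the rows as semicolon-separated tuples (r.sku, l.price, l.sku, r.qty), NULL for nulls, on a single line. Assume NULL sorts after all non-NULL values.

(CR, NULL, NULL, 5); (DM, NULL, NULL, 8); (DM, NULL, NULL, 20); (LS, NULL, NULL, 19); (LS, NULL, NULL, 20); (OC, 10, OC, 7); (OC, 16, NU, 7); (OC, 26, NU, 7); (OC, 35, OC, 7); (OC, 44, OC, 7); (NULL, 33, NULL, NULL)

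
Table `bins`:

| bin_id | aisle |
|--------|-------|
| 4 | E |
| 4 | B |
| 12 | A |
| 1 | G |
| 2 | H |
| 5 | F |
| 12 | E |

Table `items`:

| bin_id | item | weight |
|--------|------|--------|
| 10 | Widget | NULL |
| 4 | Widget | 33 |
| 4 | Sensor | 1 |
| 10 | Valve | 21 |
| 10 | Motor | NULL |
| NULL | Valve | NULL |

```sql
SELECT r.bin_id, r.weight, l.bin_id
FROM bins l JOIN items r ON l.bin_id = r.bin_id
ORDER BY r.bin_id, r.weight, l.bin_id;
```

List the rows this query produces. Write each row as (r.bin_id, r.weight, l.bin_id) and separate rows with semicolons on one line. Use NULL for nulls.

(4, 1, 4); (4, 1, 4); (4, 33, 4); (4, 33, 4)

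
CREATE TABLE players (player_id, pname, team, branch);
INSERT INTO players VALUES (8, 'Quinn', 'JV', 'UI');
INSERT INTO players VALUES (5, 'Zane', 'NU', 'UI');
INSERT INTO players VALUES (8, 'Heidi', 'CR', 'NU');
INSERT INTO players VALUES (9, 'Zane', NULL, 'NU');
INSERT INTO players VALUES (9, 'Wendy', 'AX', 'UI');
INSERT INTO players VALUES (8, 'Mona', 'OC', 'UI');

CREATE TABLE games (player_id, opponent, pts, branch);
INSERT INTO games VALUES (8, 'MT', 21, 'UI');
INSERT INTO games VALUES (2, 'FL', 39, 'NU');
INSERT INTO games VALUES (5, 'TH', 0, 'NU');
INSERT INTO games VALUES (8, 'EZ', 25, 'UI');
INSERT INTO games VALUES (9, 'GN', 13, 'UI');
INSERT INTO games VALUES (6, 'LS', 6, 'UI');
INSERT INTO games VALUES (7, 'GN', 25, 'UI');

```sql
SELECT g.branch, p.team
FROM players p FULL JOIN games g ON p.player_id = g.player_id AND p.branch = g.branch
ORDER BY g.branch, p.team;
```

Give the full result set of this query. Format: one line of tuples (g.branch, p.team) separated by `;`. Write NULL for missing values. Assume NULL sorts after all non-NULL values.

FULL OUTER JOIN keeps every row from both sides; unmatched rows get NULL for the other side's columns.
Matching on p.player_id = g.player_id AND p.branch = g.branch.
- p (player_id=8, branch=UI) pairs with 2 row(s) of g.
- p (player_id=5, branch=UI) has no partner → padded with NULL.
- p (player_id=8, branch=NU) has no partner → padded with NULL.
- p (player_id=9, branch=NU) has no partner → padded with NULL.
- p (player_id=9, branch=UI) pairs with 1 row(s) of g.
- p (player_id=8, branch=UI) pairs with 2 row(s) of g.
- plus 4 unmatched g row(s), each kept with NULL p columns.

(NU, NULL); (NU, NULL); (UI, AX); (UI, JV); (UI, JV); (UI, OC); (UI, OC); (UI, NULL); (UI, NULL); (NULL, CR); (NULL, NU); (NULL, NULL)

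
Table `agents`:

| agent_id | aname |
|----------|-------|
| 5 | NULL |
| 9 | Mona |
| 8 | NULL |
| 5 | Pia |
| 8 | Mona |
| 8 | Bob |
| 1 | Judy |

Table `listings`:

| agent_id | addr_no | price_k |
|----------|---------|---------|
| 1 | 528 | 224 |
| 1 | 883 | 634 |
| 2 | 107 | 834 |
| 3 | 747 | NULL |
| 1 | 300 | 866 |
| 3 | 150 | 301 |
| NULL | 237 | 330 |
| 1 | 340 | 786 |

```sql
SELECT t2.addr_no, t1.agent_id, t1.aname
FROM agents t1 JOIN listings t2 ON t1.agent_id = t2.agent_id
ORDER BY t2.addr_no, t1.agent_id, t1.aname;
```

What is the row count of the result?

4

INNER JOIN keeps only pairs where the ON condition holds.
Matching on t1.agent_id = t2.agent_id. A NULL in a compared column never satisfies the condition.
Matched pairs: 4.
Total: 4 rows.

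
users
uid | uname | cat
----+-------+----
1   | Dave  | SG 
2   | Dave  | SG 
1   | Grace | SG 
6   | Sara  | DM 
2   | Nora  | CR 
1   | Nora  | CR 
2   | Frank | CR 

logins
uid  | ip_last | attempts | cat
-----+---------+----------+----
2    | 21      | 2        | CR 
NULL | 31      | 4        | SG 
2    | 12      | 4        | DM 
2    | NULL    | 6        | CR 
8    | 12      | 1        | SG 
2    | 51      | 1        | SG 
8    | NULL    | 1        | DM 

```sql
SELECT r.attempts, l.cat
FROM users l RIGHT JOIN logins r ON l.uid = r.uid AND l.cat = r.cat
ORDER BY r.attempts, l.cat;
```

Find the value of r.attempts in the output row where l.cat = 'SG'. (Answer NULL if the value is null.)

1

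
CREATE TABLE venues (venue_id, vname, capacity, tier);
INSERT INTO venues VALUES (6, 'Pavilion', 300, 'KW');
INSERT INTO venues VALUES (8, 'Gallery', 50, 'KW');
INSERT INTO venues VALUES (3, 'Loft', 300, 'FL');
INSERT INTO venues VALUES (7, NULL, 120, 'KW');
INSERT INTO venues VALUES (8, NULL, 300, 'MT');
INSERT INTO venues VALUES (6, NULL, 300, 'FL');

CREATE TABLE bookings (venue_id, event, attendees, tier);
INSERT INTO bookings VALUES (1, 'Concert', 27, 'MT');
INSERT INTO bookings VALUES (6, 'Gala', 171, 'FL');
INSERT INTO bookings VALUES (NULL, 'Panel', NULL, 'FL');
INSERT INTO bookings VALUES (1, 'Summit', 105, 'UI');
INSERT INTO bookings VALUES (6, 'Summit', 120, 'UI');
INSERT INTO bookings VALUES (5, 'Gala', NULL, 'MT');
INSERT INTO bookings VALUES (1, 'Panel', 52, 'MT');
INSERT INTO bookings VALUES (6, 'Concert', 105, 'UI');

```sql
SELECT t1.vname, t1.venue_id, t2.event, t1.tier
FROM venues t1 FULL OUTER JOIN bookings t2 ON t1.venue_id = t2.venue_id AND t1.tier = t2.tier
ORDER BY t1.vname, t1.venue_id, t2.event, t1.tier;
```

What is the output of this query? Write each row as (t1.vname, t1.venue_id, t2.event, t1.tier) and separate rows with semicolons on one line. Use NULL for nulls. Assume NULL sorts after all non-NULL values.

FULL OUTER JOIN keeps every row from both sides; unmatched rows get NULL for the other side's columns.
Matching on t1.venue_id = t2.venue_id AND t1.tier = t2.tier. A NULL in a compared column never satisfies the condition.
Matched pairs: 1; unmatched t1 rows kept: 5; unmatched t2 rows kept: 7.

(Gallery, 8, NULL, KW); (Loft, 3, NULL, FL); (Pavilion, 6, NULL, KW); (NULL, 6, Gala, FL); (NULL, 7, NULL, KW); (NULL, 8, NULL, MT); (NULL, NULL, Concert, NULL); (NULL, NULL, Concert, NULL); (NULL, NULL, Gala, NULL); (NULL, NULL, Panel, NULL); (NULL, NULL, Panel, NULL); (NULL, NULL, Summit, NULL); (NULL, NULL, Summit, NULL)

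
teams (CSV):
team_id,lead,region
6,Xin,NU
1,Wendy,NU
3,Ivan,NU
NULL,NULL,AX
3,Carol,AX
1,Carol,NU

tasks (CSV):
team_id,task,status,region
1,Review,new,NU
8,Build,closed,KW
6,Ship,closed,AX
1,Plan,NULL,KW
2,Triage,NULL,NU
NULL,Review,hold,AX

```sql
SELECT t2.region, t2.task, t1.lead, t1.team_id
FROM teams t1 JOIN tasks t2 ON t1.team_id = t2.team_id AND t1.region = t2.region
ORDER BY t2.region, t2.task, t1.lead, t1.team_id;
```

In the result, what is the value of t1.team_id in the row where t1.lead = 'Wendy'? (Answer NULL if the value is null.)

1

INNER JOIN keeps only pairs where the ON condition holds.
Matching on t1.team_id = t2.team_id AND t1.region = t2.region. A NULL in a compared column never satisfies the condition.
Matched pairs: 2.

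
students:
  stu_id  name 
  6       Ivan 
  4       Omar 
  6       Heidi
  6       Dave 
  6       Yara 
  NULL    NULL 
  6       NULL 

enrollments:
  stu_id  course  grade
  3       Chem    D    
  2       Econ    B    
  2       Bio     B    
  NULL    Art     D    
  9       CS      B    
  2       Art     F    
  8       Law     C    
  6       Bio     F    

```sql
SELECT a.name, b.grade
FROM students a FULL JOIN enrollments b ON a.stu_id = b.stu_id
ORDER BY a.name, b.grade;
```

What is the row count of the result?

FULL OUTER JOIN keeps every row from both sides; unmatched rows get NULL for the other side's columns.
Matching on a.stu_id = b.stu_id. A NULL in a compared column never satisfies the condition.
Matched pairs: 5; unmatched a rows kept: 2; unmatched b rows kept: 7.
Total: 5 matched + 9 padded = 14 rows.

14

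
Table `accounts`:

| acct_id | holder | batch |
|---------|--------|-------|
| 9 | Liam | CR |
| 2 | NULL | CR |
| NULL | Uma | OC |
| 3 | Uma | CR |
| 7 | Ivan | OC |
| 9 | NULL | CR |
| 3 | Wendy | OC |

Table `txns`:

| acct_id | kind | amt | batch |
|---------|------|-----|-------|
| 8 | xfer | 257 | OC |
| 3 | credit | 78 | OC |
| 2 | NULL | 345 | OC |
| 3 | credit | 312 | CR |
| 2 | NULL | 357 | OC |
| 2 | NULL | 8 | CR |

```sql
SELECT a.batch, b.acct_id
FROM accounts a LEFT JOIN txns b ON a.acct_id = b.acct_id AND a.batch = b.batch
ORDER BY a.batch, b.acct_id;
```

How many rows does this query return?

LEFT JOIN keeps every row from `accounts`; unmatched rows get NULL for `txns`'s columns.
Matching on a.acct_id = b.acct_id AND a.batch = b.batch. A NULL in a compared column never satisfies the condition.
- a row (acct_id=9, batch=CR): no match → kept, b columns NULL.
- a row (acct_id=2, batch=CR): matches 1 b row(s) → 1 output row(s).
- a row (acct_id=NULL, batch=OC): no match → kept, b columns NULL.
- a row (acct_id=3, batch=CR): matches 1 b row(s) → 1 output row(s).
- a row (acct_id=7, batch=OC): no match → kept, b columns NULL.
- a row (acct_id=9, batch=CR): no match → kept, b columns NULL.
- a row (acct_id=3, batch=OC): matches 1 b row(s) → 1 output row(s).
Total: 3 matched + 4 padded = 7 rows.

7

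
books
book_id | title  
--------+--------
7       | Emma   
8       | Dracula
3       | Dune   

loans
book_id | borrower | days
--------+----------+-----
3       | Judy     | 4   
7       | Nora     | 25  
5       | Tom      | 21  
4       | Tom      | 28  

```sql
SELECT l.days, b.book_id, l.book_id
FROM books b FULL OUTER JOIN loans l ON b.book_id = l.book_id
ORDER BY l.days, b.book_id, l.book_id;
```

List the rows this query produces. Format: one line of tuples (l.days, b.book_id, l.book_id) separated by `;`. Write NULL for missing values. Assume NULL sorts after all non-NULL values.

(4, 3, 3); (21, NULL, 5); (25, 7, 7); (28, NULL, 4); (NULL, 8, NULL)

FULL OUTER JOIN keeps every row from both sides; unmatched rows get NULL for the other side's columns.
Matching on b.book_id = l.book_id.
Matched pairs: 2; unmatched b rows kept: 1; unmatched l rows kept: 2.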